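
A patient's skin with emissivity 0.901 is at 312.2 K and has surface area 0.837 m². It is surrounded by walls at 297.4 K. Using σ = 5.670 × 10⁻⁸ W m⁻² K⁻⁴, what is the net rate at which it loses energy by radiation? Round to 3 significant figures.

Net loss ≈ 71.7 W

Area A = 0.837 m².
Net radiated power P_net = εσA(T⁴ − T₀⁴) = 0.901×5.670×10⁻⁸×0.837×(312.2⁴ − 297.4⁴).
T⁴ − T₀⁴ = 9.50017×10⁹ − 7.82283×10⁹ = 1.67734×10⁹ K⁴, so P_net = 71.7 W.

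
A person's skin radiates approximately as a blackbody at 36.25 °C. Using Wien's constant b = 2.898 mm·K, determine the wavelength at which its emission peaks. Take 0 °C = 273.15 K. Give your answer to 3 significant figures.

λ_max ≈ 9.37 μm

T = 36.25 °C + 273.15 = 309.40 K.
Wien's displacement law: λ_max = b/T = (2.898×10⁻³ m·K)/(309.40 K) = 9.367×10⁻⁶ m.
That is 9.37 μm, in the infrared range.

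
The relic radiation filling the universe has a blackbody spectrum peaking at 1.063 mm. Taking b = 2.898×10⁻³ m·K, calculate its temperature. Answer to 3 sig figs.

T ≈ 2.73 K

Wien's law gives T = b/λ_max = (2.898×10⁻³ m·K)/(1.063×10⁻³ m) = 2.73 K.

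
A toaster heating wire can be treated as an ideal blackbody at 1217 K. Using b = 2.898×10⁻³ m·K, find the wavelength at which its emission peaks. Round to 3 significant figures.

λ_max ≈ 2.38 μm

Wien's displacement law: λ_max = b/T = (2.898×10⁻³ m·K)/(1217 K) = 2.381×10⁻⁶ m.
That is 2.38 μm, in the infrared range.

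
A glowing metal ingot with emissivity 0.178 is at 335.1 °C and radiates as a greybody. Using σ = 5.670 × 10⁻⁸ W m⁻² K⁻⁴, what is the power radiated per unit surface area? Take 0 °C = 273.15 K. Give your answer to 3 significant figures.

I ≈ 1.38×10³ W/m²

T = 335.1 °C + 273.15 = 608.25 K.
Stefan–Boltzmann: I = εσT⁴ = 0.178 × 5.670×10⁻⁸ × (608.25)⁴ = 1.38×10³ W/m².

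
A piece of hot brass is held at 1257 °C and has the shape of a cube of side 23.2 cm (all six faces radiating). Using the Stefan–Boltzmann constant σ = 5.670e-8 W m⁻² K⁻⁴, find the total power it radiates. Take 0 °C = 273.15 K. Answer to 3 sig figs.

T = 1257 °C + 273.15 = 1530.15 K.
Area A = 6s² = 6×(0.232 m)² = 0.322944 m².
P = σAT⁴ = 5.670×10⁻⁸ × 0.322944 × (1530.15)⁴ = 1.00×10⁵ W.

P ≈ 1.00×10⁵ W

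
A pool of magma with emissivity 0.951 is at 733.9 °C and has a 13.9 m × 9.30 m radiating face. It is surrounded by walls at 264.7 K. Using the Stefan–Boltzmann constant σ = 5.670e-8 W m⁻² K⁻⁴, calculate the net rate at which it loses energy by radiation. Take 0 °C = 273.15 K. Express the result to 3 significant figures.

Net loss ≈ 7.13×10⁶ W

T = 733.9 °C + 273.15 = 1007.05 K.
Area A = 13.9 × 9.30 = 129.27 m².
Net radiated power P_net = εσA(T⁴ − T₀⁴) = 0.951×5.670×10⁻⁸×129.27×(1007.05⁴ − 264.7⁴).
T⁴ − T₀⁴ = 1.02850×10¹² − 4.90926×10⁹ = 1.02359×10¹² K⁴, so P_net = 7.13×10⁶ W.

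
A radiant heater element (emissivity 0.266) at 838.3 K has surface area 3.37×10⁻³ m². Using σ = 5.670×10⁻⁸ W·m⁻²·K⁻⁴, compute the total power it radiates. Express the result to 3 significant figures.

Area A = 3.37×10⁻³ m².
P = εσAT⁴ = 0.266 × 5.670×10⁻⁸ × 3.37×10⁻³ × (838.3)⁴ = 25.1 W.

P ≈ 25.1 W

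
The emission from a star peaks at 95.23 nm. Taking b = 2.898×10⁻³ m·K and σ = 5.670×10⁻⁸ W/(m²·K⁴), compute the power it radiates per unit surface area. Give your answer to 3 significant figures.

I ≈ 4.86×10¹⁰ W/m²

Wien's law: T = b/λ_max = 2.898×10⁻³/9.523×10⁻⁸ = 30431.6 K.
Then I = σT⁴ = 5.670×10⁻⁸×(30431.6)⁴ = 4.86×10¹⁰ W/m².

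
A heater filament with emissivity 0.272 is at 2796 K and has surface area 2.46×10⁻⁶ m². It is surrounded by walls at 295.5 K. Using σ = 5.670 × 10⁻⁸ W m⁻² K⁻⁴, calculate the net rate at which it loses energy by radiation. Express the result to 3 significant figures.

Area A = 2.46×10⁻⁶ m².
Net radiated power P_net = εσA(T⁴ − T₀⁴) = 0.272×5.670×10⁻⁸×2.46×10⁻⁶×(2796⁴ − 295.5⁴).
T⁴ − T₀⁴ = 6.11151×10¹³ − 7.62483×10⁹ = 6.11075×10¹³ K⁴, so P_net = 2.32 W.

Net loss ≈ 2.32 W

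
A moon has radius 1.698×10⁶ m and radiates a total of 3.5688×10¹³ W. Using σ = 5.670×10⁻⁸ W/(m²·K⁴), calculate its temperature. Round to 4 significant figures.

T ≈ 64.56 K

Surface area A = 4πR² = 4π(1.698×10⁶ m)² = 3.62314×10¹³ m².
P = σAT⁴ ⇒ T = (P/(σA))^(1/4) = (3.5688×10¹³/(5.670×10⁻⁸×3.62314×10¹³))^(1/4) = 64.56 K.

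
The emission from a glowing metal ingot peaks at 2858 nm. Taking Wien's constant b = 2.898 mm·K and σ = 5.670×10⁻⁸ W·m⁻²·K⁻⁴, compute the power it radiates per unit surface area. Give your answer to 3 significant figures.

I ≈ 5.99×10⁴ W/m²

Wien's law: T = b/λ_max = 2.898×10⁻³/2.858×10⁻⁶ = 1014.00 K.
Then I = σT⁴ = 5.670×10⁻⁸×(1014.00)⁴ = 5.99×10⁴ W/m².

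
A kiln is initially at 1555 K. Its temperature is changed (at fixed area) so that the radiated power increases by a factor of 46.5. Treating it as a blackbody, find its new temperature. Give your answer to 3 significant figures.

T₂ ≈ 4.06×10³ K

P ∝ T⁴, so T₂/T₁ = (P₂/P₁)^(1/4) = (46.5)^(1/4) = 2.61134.
T₂ = 1555 × 2.61134 = 4.06×10³ K.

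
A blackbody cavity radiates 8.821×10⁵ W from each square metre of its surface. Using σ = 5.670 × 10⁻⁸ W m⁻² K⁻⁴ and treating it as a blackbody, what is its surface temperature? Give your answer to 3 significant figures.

I = σT⁴, so T = (I/σ)^(1/4) = (8.821×10⁵/(5.670×10⁻⁸))^(1/4) = 1.99×10³ K.

T ≈ 1.99×10³ K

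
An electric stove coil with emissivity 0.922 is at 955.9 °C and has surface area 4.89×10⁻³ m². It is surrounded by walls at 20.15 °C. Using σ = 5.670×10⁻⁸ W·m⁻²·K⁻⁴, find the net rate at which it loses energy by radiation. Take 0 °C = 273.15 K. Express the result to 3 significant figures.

Net loss ≈ 581 W

T = 955.9 °C + 273.15 = 1229.05 K.
Surroundings: T = 20.15 °C + 273.15 = 293.30 K.
Area A = 4.89×10⁻³ m².
Net radiated power P_net = εσA(T⁴ − T₀⁴) = 0.922×5.670×10⁻⁸×4.89×10⁻³×(1229.05⁴ − 293.30⁴).
T⁴ − T₀⁴ = 2.28180×10¹² − 7.40028×10⁹ = 2.27440×10¹² K⁴, so P_net = 581 W.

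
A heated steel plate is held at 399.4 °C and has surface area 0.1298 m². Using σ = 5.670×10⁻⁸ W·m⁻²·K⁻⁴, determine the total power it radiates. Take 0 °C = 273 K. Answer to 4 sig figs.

T = 399.4 °C + 273 = 672.4 K.
Area A = 0.1298 m².
P = σAT⁴ = 5.670×10⁻⁸ × 0.1298 × (672.4)⁴ = 1504 W.

P ≈ 1504 W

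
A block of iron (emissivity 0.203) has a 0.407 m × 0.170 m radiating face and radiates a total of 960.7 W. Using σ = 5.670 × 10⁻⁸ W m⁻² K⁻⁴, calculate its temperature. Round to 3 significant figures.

T ≈ 1.05×10³ K

Area A = 0.407 × 0.170 = 0.06919 m².
P = εσAT⁴ ⇒ T = (P/(εσA))^(1/4) = (960.7/(0.203×5.670×10⁻⁸×0.06919))^(1/4) = 1.05×10³ K.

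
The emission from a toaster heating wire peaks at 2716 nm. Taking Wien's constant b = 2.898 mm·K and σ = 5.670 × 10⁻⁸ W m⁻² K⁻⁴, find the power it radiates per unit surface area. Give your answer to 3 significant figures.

I ≈ 7.35×10⁴ W/m²

Wien's law: T = b/λ_max = 2.898×10⁻³/2.716×10⁻⁶ = 1067.01 K.
Then I = σT⁴ = 5.670×10⁻⁸×(1067.01)⁴ = 7.35×10⁴ W/m².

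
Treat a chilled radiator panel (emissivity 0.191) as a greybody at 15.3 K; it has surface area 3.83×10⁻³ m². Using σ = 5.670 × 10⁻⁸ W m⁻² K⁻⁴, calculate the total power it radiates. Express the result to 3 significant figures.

P ≈ 2.27×10⁻⁶ W

Area A = 3.83×10⁻³ m².
P = εσAT⁴ = 0.191 × 5.670×10⁻⁸ × 3.83×10⁻³ × (15.3)⁴ = 2.27×10⁻⁶ W.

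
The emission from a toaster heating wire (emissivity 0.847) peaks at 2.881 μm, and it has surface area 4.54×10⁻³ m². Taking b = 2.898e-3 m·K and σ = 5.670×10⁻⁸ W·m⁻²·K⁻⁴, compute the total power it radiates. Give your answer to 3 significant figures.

Wien's law: T = b/λ_max = 2.898×10⁻³/2.881×10⁻⁶ = 1005.90 K.
Area A = 4.54×10⁻³ m².
Then P = εσAT⁴ = 0.847×5.670×10⁻⁸×4.54×10⁻³×(1005.90)⁴ = 223 W.

P ≈ 223 W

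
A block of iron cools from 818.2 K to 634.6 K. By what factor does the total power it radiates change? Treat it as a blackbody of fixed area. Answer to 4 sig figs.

P ∝ T⁴, so P₂/P₁ = (T₂/T₁)⁴ = (634.6/818.2)⁴ = (0.775605)⁴ = 0.3619.

P₂/P₁ ≈ 0.3619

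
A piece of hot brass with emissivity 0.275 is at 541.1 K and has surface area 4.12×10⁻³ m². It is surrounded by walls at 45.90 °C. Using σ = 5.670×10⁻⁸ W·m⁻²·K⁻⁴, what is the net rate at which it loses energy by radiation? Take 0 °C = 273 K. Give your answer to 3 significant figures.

Surroundings: T = 45.90 °C + 273 = 318.90 K.
Area A = 4.12×10⁻³ m².
Net radiated power P_net = εσA(T⁴ − T₀⁴) = 0.275×5.670×10⁻⁸×4.12×10⁻³×(541.1⁴ − 318.90⁴).
T⁴ − T₀⁴ = 8.57255×10¹⁰ − 1.03423×10¹⁰ = 7.53832×10¹⁰ K⁴, so P_net = 4.84 W.

Net loss ≈ 4.84 W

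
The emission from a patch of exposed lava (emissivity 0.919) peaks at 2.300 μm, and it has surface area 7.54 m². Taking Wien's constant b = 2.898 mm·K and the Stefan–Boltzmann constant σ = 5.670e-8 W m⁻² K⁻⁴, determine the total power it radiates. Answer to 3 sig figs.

Wien's law: T = b/λ_max = 2.898×10⁻³/2.300×10⁻⁶ = 1260.00 K.
Area A = 7.54 m².
Then P = εσAT⁴ = 0.919×5.670×10⁻⁸×7.54×(1260.00)⁴ = 9.90×10⁵ W.

P ≈ 9.90×10⁵ W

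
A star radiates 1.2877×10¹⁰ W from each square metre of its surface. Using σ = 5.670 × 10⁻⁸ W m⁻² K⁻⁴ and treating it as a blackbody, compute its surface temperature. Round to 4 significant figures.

I = σT⁴, so T = (I/σ)^(1/4) = (1.2877×10¹⁰/(5.670×10⁻⁸))^(1/4) = 2.183×10⁴ K.

T ≈ 2.183×10⁴ K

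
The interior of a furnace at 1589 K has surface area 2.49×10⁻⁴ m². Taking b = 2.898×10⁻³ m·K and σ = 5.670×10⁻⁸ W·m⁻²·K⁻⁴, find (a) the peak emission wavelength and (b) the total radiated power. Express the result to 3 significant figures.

(a) λ_max = b/T = 2.898×10⁻³/1589 = 1.824×10⁻⁶ m = 1.82 μm.
Area A = 2.49×10⁻⁴ m².
(b) P = σAT⁴ = 5.670×10⁻⁸×2.49×10⁻⁴×(1589)⁴ = 90.0 W.

λ_max ≈ 1.82 μm; P ≈ 90.0 W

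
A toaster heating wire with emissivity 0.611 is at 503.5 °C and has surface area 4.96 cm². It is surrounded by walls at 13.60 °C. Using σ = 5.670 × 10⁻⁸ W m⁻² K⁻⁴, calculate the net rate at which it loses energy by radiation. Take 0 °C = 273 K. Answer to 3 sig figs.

Net loss ≈ 6.13 W

T = 503.5 °C + 273 = 776.5 K.
Surroundings: T = 13.60 °C + 273 = 286.60 K.
Area A = 4.96 cm² = 4.96×10⁻⁴ m².
Net radiated power P_net = εσA(T⁴ − T₀⁴) = 0.611×5.670×10⁻⁸×4.96×10⁻⁴×(776.5⁴ − 286.60⁴).
T⁴ − T₀⁴ = 3.63551×10¹¹ − 6.74691×10⁹ = 3.56804×10¹¹ K⁴, so P_net = 6.13 W.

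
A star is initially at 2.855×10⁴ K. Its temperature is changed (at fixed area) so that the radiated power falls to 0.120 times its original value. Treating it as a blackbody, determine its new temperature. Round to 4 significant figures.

T₂ ≈ 1.680×10⁴ K

P ∝ T⁴, so T₂/T₁ = (P₂/P₁)^(1/4) = (0.120)^(1/4) = 0.588566.
T₂ = 2.855×10⁴ × 0.588566 = 1.680×10⁴ K.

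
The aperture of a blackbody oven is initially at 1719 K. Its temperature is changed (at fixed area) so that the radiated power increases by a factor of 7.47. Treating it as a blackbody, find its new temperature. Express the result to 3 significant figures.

P ∝ T⁴, so T₂/T₁ = (P₂/P₁)^(1/4) = (7.47)^(1/4) = 1.65322.
T₂ = 1719 × 1.65322 = 2.84×10³ K.

T₂ ≈ 2.84×10³ K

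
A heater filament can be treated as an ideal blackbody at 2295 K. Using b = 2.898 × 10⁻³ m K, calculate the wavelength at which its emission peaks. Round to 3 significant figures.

λ_max ≈ 1.26×10³ nm

Wien's displacement law: λ_max = b/T = (2.898×10⁻³ m·K)/(2295 K) = 1.263×10⁻⁶ m.
That is 1.26×10³ nm, in the infrared range.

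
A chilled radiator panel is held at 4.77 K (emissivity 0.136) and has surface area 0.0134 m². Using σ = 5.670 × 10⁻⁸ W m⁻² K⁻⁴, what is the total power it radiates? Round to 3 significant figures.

Area A = 0.0134 m².
P = εσAT⁴ = 0.136 × 5.670×10⁻⁸ × 0.0134 × (4.77)⁴ = 5.35×10⁻⁸ W.

P ≈ 5.35×10⁻⁸ W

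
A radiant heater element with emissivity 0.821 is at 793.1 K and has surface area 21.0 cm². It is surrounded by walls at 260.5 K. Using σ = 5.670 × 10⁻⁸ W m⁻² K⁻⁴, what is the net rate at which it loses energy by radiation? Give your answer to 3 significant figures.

Area A = 21.0 cm² = 2.10×10⁻³ m².
Net radiated power P_net = εσA(T⁴ − T₀⁴) = 0.821×5.670×10⁻⁸×2.10×10⁻³×(793.1⁴ − 260.5⁴).
T⁴ − T₀⁴ = 3.95651×10¹¹ − 4.60501×10⁹ = 3.91046×10¹¹ K⁴, so P_net = 38.2 W.

Net loss ≈ 38.2 W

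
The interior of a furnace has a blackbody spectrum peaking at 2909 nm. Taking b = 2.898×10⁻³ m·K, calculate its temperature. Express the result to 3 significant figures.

Wien's law gives T = b/λ_max = (2.898×10⁻³ m·K)/(2.909×10⁻⁶ m) = 996 K.

T ≈ 996 K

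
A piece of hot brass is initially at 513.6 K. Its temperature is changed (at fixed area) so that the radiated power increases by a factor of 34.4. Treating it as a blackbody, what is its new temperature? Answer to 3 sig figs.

P ∝ T⁴, so T₂/T₁ = (P₂/P₁)^(1/4) = (34.4)^(1/4) = 2.42181.
T₂ = 513.6 × 2.42181 = 1.24×10³ K.

T₂ ≈ 1.24×10³ K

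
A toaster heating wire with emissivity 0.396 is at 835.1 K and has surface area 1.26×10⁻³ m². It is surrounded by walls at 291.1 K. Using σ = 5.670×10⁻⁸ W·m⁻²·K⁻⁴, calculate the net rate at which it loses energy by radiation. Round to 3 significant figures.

Area A = 1.26×10⁻³ m².
Net radiated power P_net = εσA(T⁴ − T₀⁴) = 0.396×5.670×10⁻⁸×1.26×10⁻³×(835.1⁴ − 291.1⁴).
T⁴ − T₀⁴ = 4.86356×10¹¹ − 7.18073×10⁹ = 4.79175×10¹¹ K⁴, so P_net = 13.6 W.

Net loss ≈ 13.6 W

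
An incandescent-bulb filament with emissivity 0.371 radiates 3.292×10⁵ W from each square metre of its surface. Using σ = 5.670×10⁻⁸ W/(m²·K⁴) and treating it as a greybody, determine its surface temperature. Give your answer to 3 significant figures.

I = εσT⁴, so T = (I/εσ)^(1/4) = (3.292×10⁵/(0.371×5.670×10⁻⁸))^(1/4) = 1.99×10³ K.

T ≈ 1.99×10³ K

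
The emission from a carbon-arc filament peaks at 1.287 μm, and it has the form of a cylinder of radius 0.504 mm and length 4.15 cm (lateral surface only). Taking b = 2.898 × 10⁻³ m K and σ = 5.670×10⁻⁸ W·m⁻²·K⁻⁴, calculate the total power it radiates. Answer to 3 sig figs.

P ≈ 192 W

Wien's law: T = b/λ_max = 2.898×10⁻³/1.287×10⁻⁶ = 2251.75 K.
Lateral area A = 2πrL = 2π×5.04×10⁻⁴×0.0415 = 1.31419×10⁻⁴ m².
Then P = σAT⁴ = 5.670×10⁻⁸×1.31419×10⁻⁴×(2251.75)⁴ = 192 W.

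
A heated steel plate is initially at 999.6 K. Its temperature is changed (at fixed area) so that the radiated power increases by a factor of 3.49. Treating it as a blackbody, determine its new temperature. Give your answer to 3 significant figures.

T₂ ≈ 1.37×10³ K

P ∝ T⁴, so T₂/T₁ = (P₂/P₁)^(1/4) = (3.49)^(1/4) = 1.36680.
T₂ = 999.6 × 1.36680 = 1.37×10³ K.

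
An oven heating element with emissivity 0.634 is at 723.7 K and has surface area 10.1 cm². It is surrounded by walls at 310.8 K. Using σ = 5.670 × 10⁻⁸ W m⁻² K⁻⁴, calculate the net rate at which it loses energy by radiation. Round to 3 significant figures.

Area A = 10.1 cm² = 1.01×10⁻³ m².
Net radiated power P_net = εσA(T⁴ − T₀⁴) = 0.634×5.670×10⁻⁸×1.01×10⁻³×(723.7⁴ − 310.8⁴).
T⁴ − T₀⁴ = 2.74305×10¹¹ − 9.33091×10⁹ = 2.64974×10¹¹ K⁴, so P_net = 9.62 W.

Net loss ≈ 9.62 W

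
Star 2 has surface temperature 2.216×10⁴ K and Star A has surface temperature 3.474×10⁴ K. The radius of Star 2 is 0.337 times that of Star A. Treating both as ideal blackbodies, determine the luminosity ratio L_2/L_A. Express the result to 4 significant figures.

L ∝ R²T⁴, so L_2/L_A = (R_2/R_A)²(T_2/T_A)⁴ = (0.337)² × (2.216×10⁴/3.474×10⁴)⁴ = 0.113569 × 0.165562 = 0.01880.

L_2/L_A ≈ 0.01880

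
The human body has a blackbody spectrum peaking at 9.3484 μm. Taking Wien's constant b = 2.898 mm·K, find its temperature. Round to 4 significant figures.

T ≈ 310.0 K

Wien's law gives T = b/λ_max = (2.898×10⁻³ m·K)/(9.3484×10⁻⁶ m) = 310.0 K.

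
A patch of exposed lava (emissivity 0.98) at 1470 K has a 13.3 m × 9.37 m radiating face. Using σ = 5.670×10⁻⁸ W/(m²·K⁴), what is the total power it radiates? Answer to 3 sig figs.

Area A = 13.3 × 9.37 = 124.621 m².
P = εσAT⁴ = 0.98 × 5.670×10⁻⁸ × 124.621 × (1470)⁴ = 3.23×10⁷ W.

P ≈ 3.23×10⁷ W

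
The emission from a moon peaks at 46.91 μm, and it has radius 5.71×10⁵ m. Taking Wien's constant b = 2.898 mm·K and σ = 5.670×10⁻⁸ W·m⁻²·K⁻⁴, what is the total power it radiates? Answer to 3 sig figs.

P ≈ 3.38×10¹² W

Wien's law: T = b/λ_max = 2.898×10⁻³/4.691×10⁻⁵ = 61.7779 K.
Surface area A = 4πR² = 4π(5.71×10⁵ m)² = 4.09715×10¹² m².
Then P = σAT⁴ = 5.670×10⁻⁸×4.09715×10¹²×(61.7779)⁴ = 3.38×10¹² W.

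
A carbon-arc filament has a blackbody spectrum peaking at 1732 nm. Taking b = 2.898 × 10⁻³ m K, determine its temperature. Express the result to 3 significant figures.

T ≈ 1.67×10³ K

Wien's law gives T = b/λ_max = (2.898×10⁻³ m·K)/(1.732×10⁻⁶ m) = 1.67×10³ K.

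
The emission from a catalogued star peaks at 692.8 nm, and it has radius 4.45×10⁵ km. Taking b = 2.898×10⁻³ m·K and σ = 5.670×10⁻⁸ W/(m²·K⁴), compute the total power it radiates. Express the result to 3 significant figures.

Wien's law: T = b/λ_max = 2.898×10⁻³/6.928×10⁻⁷ = 4183.03 K.
Surface area A = 4πR² = 4π(4.45×10⁸ m)² = 2.48846×10¹⁸ m².
Then P = σAT⁴ = 5.670×10⁻⁸×2.48846×10¹⁸×(4183.03)⁴ = 4.32×10²⁵ W.

P ≈ 4.32×10²⁵ W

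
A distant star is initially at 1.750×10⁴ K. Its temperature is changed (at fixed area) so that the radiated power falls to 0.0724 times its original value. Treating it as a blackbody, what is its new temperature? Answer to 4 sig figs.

T₂ ≈ 9078 K

P ∝ T⁴, so T₂/T₁ = (P₂/P₁)^(1/4) = (0.0724)^(1/4) = 0.518722.
T₂ = 1.750×10⁴ × 0.518722 = 9078 K.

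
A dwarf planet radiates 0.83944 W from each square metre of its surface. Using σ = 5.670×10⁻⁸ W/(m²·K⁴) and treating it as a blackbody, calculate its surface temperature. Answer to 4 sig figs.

I = σT⁴, so T = (I/σ)^(1/4) = (0.83944/(5.670×10⁻⁸))^(1/4) = 62.03 K.

T ≈ 62.03 K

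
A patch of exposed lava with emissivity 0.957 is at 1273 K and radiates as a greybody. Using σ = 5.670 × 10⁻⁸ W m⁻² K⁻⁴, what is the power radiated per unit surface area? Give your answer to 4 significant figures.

Stefan–Boltzmann: I = εσT⁴ = 0.957 × 5.670×10⁻⁸ × (1273)⁴ = 1.425×10⁵ W/m².

I ≈ 1.425×10⁵ W/m²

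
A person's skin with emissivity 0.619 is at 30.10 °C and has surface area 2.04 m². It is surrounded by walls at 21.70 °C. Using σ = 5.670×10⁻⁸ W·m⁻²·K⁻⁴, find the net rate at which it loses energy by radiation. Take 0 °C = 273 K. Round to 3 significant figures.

Net loss ≈ 64.3 W

T = 30.10 °C + 273 = 303.10 K.
Surroundings: T = 21.70 °C + 273 = 294.70 K.
Area A = 2.04 m².
Net radiated power P_net = εσA(T⁴ − T₀⁴) = 0.619×5.670×10⁻⁸×2.04×(303.10⁴ − 294.70⁴).
T⁴ − T₀⁴ = 8.44003×10⁹ − 7.54259×10⁹ = 8.97440×10⁸ K⁴, so P_net = 64.3 W.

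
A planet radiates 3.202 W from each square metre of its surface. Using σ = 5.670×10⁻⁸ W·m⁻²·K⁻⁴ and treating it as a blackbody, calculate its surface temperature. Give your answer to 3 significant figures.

I = σT⁴, so T = (I/σ)^(1/4) = (3.202/(5.670×10⁻⁸))^(1/4) = 86.7 K.

T ≈ 86.7 K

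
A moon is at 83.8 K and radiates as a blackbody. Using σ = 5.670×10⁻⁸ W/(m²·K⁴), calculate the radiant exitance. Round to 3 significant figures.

I ≈ 2.80 W/m²

Stefan–Boltzmann: I = σT⁴ = 5.670×10⁻⁸ × (83.8)⁴ = 2.80 W/m².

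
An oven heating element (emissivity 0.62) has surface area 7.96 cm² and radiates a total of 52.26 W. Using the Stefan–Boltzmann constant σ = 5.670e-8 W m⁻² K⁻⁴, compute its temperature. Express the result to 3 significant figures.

T ≈ 1.17×10³ K

Area A = 7.96 cm² = 7.96×10⁻⁴ m².
P = εσAT⁴ ⇒ T = (P/(εσA))^(1/4) = (52.26/(0.62×5.670×10⁻⁸×7.96×10⁻⁴))^(1/4) = 1.17×10³ K.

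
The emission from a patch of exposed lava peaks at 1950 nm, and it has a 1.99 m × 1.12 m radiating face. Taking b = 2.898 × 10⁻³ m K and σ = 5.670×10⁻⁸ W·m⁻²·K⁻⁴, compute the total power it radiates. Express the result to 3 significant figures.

Wien's law: T = b/λ_max = 2.898×10⁻³/1.950×10⁻⁶ = 1486.15 K.
Area A = 1.99 × 1.12 = 2.2288 m².
Then P = σAT⁴ = 5.670×10⁻⁸×2.2288×(1486.15)⁴ = 6.16×10⁵ W.

P ≈ 6.16×10⁵ W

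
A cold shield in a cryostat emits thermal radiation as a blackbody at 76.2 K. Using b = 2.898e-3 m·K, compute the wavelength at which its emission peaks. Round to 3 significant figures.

λ_max ≈ 38.0 μm

Wien's displacement law: λ_max = b/T = (2.898×10⁻³ m·K)/(76.2 K) = 3.803×10⁻⁵ m.
That is 38.0 μm, in the infrared range.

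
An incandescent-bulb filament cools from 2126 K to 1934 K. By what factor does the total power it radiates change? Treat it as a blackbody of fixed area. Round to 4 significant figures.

P ∝ T⁴, so P₂/P₁ = (T₂/T₁)⁴ = (1934/2126)⁴ = (0.909690)⁴ = 0.6848.

P₂/P₁ ≈ 0.6848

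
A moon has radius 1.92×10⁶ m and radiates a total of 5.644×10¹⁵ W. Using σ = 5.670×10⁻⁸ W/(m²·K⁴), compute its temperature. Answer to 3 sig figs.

Surface area A = 4πR² = 4π(1.92×10⁶ m)² = 4.63247×10¹³ m².
P = σAT⁴ ⇒ T = (P/(σA))^(1/4) = (5.644×10¹⁵/(5.670×10⁻⁸×4.63247×10¹³))^(1/4) = 215 K.

T ≈ 215 K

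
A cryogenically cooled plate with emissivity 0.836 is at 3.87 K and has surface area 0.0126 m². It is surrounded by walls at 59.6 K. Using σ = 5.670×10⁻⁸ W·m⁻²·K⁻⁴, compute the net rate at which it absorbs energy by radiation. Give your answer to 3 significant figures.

Net gain ≈ 7.54×10⁻³ W

Area A = 0.0126 m².
Net radiated power P_net = εσA(T⁴ − T₀⁴) = 0.836×5.670×10⁻⁸×0.0126×(3.87⁴ − 59.6⁴).
T⁴ − T₀⁴ = 224.308 − 1.26178×10⁷ = -1.26176×10⁷ K⁴, so P_net = -7.54×10⁻³ W — negative, meaning a net gain of 7.54×10⁻³ W.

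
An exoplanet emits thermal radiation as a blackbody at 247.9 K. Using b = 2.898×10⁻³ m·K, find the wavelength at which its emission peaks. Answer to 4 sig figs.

Wien's displacement law: λ_max = b/T = (2.898×10⁻³ m·K)/(247.9 K) = 1.1690×10⁻⁵ m.
That is 11.69 μm, in the infrared range.

λ_max ≈ 11.69 μm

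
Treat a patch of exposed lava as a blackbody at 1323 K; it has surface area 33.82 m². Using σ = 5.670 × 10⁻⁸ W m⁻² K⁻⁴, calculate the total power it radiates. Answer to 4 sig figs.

Area A = 33.82 m².
P = σAT⁴ = 5.670×10⁻⁸ × 33.82 × (1323)⁴ = 5.875×10⁶ W.

P ≈ 5.875×10⁶ W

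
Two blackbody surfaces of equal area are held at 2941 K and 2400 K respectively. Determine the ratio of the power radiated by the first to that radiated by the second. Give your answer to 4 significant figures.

P₁/P₂ ≈ 2.255

With equal areas, P₁/P₂ = (T₁/T₂)⁴ = (2941/2400)⁴ = 2.255.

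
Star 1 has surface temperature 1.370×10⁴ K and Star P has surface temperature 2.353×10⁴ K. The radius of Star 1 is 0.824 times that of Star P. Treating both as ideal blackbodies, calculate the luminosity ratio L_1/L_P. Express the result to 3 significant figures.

L_1/L_P ≈ 0.0780

L ∝ R²T⁴, so L_1/L_P = (R_1/R_P)²(T_1/T_P)⁴ = (0.824)² × (1.370×10⁴/2.353×10⁴)⁴ = 0.678976 × 0.114920 = 0.0780.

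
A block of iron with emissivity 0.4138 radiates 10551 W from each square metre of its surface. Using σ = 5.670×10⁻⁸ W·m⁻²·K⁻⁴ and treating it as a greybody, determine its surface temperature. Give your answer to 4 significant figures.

I = εσT⁴, so T = (I/εσ)^(1/4) = (10551/(0.4138×5.670×10⁻⁸))^(1/4) = 818.9 K.

T ≈ 818.9 K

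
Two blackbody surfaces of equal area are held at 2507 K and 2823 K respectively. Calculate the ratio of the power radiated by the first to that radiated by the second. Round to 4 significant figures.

With equal areas, P₁/P₂ = (T₁/T₂)⁴ = (2507/2823)⁴ = 0.6220.

P₁/P₂ ≈ 0.6220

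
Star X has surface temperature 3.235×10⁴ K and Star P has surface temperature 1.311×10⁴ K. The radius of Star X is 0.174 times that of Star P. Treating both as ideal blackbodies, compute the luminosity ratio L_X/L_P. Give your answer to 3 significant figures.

L_X/L_P ≈ 1.12

L ∝ R²T⁴, so L_X/L_P = (R_X/R_P)²(T_X/T_P)⁴ = (0.174)² × (3.235×10⁴/1.311×10⁴)⁴ = 0.030276 × 37.0754 = 1.12.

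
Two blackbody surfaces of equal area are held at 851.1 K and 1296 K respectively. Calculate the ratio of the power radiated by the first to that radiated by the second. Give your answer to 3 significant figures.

P₁/P₂ ≈ 0.186

With equal areas, P₁/P₂ = (T₁/T₂)⁴ = (851.1/1296)⁴ = 0.186.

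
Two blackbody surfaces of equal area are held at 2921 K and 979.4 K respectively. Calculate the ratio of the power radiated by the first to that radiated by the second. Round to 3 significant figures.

P₁/P₂ ≈ 79.1

With equal areas, P₁/P₂ = (T₁/T₂)⁴ = (2921/979.4)⁴ = 79.1.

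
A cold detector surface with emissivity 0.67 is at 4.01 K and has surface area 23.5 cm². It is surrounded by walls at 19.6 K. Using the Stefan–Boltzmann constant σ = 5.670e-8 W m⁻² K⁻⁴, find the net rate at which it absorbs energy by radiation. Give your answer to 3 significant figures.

Area A = 23.5 cm² = 2.35×10⁻³ m².
Net radiated power P_net = εσA(T⁴ − T₀⁴) = 0.67×5.670×10⁻⁸×2.35×10⁻³×(4.01⁴ − 19.6⁴).
T⁴ − T₀⁴ = 258.570 − 1.47579×10⁵ = -1.47320×10⁵ K⁴, so P_net = -1.32×10⁻⁵ W — negative, meaning a net gain of 1.32×10⁻⁵ W.

Net gain ≈ 1.32×10⁻⁵ W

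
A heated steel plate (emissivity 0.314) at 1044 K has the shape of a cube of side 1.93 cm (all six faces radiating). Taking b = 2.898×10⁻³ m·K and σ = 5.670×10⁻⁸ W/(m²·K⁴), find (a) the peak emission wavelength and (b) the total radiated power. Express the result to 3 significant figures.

(a) λ_max = b/T = 2.898×10⁻³/1044 = 2.776×10⁻⁶ m = 2.78 μm.
Area A = 6s² = 6×(0.0193 m)² = 2.23494×10⁻³ m².
(b) P = εσAT⁴ = 0.314×5.670×10⁻⁸×2.23494×10⁻³×(1044)⁴ = 47.3 W.

λ_max ≈ 2.78 μm; P ≈ 47.3 W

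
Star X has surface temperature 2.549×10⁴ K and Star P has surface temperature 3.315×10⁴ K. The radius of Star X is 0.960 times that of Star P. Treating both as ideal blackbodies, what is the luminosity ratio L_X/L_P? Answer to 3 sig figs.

L_X/L_P ≈ 0.322

L ∝ R²T⁴, so L_X/L_P = (R_X/R_P)²(T_X/T_P)⁴ = (0.960)² × (2.549×10⁴/3.315×10⁴)⁴ = 0.9216 × 0.349579 = 0.322.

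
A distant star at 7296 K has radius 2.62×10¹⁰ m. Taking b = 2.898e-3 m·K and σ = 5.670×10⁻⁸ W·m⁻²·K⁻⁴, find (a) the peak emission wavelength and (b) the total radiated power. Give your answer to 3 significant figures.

λ_max ≈ 397 nm; P ≈ 1.39×10³⁰ W

(a) λ_max = b/T = 2.898×10⁻³/7296 = 3.972×10⁻⁷ m = 397 nm.
Surface area A = 4πR² = 4π(2.62×10¹⁰ m)² = 8.62606×10²¹ m².
(b) P = σAT⁴ = 5.670×10⁻⁸×8.62606×10²¹×(7296)⁴ = 1.39×10³⁰ W.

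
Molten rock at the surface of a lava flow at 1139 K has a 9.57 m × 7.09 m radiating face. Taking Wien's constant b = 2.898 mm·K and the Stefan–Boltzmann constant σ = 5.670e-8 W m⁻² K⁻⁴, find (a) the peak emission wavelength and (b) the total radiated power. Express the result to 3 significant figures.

λ_max ≈ 2.54 μm; P ≈ 6.47×10⁶ W

(a) λ_max = b/T = 2.898×10⁻³/1139 = 2.544×10⁻⁶ m = 2.54 μm.
Area A = 9.57 × 7.09 = 67.8513 m².
(b) P = σAT⁴ = 5.670×10⁻⁸×67.8513×(1139)⁴ = 6.47×10⁶ W.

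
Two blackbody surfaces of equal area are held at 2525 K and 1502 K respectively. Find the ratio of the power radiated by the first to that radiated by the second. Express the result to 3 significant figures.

P₁/P₂ ≈ 7.99

With equal areas, P₁/P₂ = (T₁/T₂)⁴ = (2525/1502)⁴ = 7.99.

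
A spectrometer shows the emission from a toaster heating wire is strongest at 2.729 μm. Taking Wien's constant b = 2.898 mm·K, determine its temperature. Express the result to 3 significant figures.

Wien's law gives T = b/λ_max = (2.898×10⁻³ m·K)/(2.729×10⁻⁶ m) = 1.06×10³ K.

T ≈ 1.06×10³ K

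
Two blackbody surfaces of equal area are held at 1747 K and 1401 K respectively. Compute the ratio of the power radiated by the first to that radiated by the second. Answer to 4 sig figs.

With equal areas, P₁/P₂ = (T₁/T₂)⁴ = (1747/1401)⁴ = 2.418.

P₁/P₂ ≈ 2.418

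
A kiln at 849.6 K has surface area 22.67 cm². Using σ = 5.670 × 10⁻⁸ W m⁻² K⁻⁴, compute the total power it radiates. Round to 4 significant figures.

Area A = 22.67 cm² = 2.267×10⁻³ m².
P = σAT⁴ = 5.670×10⁻⁸ × 2.267×10⁻³ × (849.6)⁴ = 66.97 W.

P ≈ 66.97 W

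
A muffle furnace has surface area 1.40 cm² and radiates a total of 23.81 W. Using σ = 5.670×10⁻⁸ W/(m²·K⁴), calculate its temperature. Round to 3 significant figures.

Area A = 1.40 cm² = 1.40×10⁻⁴ m².
P = σAT⁴ ⇒ T = (P/(σA))^(1/4) = (23.81/(5.670×10⁻⁸×1.40×10⁻⁴))^(1/4) = 1.32×10³ K.

T ≈ 1.32×10³ K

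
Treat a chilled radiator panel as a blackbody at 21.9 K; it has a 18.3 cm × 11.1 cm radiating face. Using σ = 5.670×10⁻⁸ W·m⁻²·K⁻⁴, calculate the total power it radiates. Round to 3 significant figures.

P ≈ 2.65×10⁻⁴ W

Area A = 0.183 × 0.111 = 0.020313 m².
P = σAT⁴ = 5.670×10⁻⁸ × 0.020313 × (21.9)⁴ = 2.65×10⁻⁴ W.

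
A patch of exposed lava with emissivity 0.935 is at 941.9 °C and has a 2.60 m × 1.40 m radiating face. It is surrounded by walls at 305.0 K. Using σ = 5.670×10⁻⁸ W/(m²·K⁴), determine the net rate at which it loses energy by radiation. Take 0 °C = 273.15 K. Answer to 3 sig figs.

Net loss ≈ 4.19×10⁵ W

T = 941.9 °C + 273.15 = 1215.05 K.
Area A = 2.60 × 1.40 = 3.64 m².
Net radiated power P_net = εσA(T⁴ − T₀⁴) = 0.935×5.670×10⁻⁸×3.64×(1215.05⁴ − 305.0⁴).
T⁴ − T₀⁴ = 2.17960×10¹² − 8.65365×10⁹ = 2.17095×10¹² K⁴, so P_net = 4.19×10⁵ W.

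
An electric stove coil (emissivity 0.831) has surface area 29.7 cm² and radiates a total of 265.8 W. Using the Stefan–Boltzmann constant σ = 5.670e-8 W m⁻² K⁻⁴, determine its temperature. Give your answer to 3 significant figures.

T ≈ 1.17×10³ K

Area A = 29.7 cm² = 2.97×10⁻³ m².
P = εσAT⁴ ⇒ T = (P/(εσA))^(1/4) = (265.8/(0.831×5.670×10⁻⁸×2.97×10⁻³))^(1/4) = 1.17×10³ K.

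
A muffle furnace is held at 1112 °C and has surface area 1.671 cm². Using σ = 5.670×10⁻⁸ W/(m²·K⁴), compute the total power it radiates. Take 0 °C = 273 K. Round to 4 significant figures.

P ≈ 34.86 W

T = 1112 °C + 273 = 1385 K.
Area A = 1.671 cm² = 1.671×10⁻⁴ m².
P = σAT⁴ = 5.670×10⁻⁸ × 1.671×10⁻⁴ × (1385)⁴ = 34.86 W.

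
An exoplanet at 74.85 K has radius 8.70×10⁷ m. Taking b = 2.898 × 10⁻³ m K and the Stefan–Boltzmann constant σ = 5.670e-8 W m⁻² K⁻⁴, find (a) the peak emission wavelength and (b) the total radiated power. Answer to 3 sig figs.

λ_max ≈ 38.7 μm; P ≈ 1.69×10¹⁷ W

(a) λ_max = b/T = 2.898×10⁻³/74.85 = 3.872×10⁻⁵ m = 38.7 μm.
Surface area A = 4πR² = 4π(8.70×10⁷ m)² = 9.51149×10¹⁶ m².
(b) P = σAT⁴ = 5.670×10⁻⁸×9.51149×10¹⁶×(74.85)⁴ = 1.69×10¹⁷ W.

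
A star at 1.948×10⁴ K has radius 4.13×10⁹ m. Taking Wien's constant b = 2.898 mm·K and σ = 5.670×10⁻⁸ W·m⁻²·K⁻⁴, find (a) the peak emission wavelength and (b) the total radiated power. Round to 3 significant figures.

(a) λ_max = b/T = 2.898×10⁻³/1.948×10⁴ = 1.488×10⁻⁷ m = 149 nm.
Surface area A = 4πR² = 4π(4.13×10⁹ m)² = 2.14343×10²⁰ m².
(b) P = σAT⁴ = 5.670×10⁻⁸×2.14343×10²⁰×(1.948×10⁴)⁴ = 1.75×10³⁰ W.

λ_max ≈ 149 nm; P ≈ 1.75×10³⁰ W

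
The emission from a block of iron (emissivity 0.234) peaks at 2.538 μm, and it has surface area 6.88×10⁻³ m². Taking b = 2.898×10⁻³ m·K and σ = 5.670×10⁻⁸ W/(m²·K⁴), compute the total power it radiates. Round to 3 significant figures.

P ≈ 155 W

Wien's law: T = b/λ_max = 2.898×10⁻³/2.538×10⁻⁶ = 1141.84 K.
Area A = 6.88×10⁻³ m².
Then P = εσAT⁴ = 0.234×5.670×10⁻⁸×6.88×10⁻³×(1141.84)⁴ = 155 W.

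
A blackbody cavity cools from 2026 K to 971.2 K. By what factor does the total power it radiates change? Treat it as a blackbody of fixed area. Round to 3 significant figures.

P₂/P₁ ≈ 0.0528

P ∝ T⁴, so P₂/P₁ = (T₂/T₁)⁴ = (971.2/2026)⁴ = (0.479368)⁴ = 0.0528.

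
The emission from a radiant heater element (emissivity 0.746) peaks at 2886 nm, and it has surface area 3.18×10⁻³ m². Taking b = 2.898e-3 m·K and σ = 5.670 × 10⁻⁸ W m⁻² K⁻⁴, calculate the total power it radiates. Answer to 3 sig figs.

Wien's law: T = b/λ_max = 2.898×10⁻³/2.886×10⁻⁶ = 1004.16 K.
Area A = 3.18×10⁻³ m².
Then P = εσAT⁴ = 0.746×5.670×10⁻⁸×3.18×10⁻³×(1004.16)⁴ = 137 W.

P ≈ 137 W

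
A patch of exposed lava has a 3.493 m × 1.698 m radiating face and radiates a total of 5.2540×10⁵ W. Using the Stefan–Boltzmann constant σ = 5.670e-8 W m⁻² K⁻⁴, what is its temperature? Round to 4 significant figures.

T ≈ 1118 K

Area A = 3.493 × 1.698 = 5.93111 m².
P = σAT⁴ ⇒ T = (P/(σA))^(1/4) = (5.2540×10⁵/(5.670×10⁻⁸×5.93111))^(1/4) = 1118 K.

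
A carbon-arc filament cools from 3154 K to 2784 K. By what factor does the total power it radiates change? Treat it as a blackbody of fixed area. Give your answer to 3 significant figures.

P₂/P₁ ≈ 0.607

P ∝ T⁴, so P₂/P₁ = (T₂/T₁)⁴ = (2784/3154)⁴ = (0.882689)⁴ = 0.607.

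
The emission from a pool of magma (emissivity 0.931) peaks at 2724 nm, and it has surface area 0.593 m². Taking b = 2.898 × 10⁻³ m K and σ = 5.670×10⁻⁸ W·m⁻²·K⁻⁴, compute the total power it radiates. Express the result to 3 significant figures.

Wien's law: T = b/λ_max = 2.898×10⁻³/2.724×10⁻⁶ = 1063.88 K.
Area A = 0.593 m².
Then P = εσAT⁴ = 0.931×5.670×10⁻⁸×0.593×(1063.88)⁴ = 4.01×10⁴ W.

P ≈ 4.01×10⁴ W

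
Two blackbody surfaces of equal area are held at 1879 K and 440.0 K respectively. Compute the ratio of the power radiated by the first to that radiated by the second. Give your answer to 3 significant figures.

P₁/P₂ ≈ 333

With equal areas, P₁/P₂ = (T₁/T₂)⁴ = (1879/440.0)⁴ = 333.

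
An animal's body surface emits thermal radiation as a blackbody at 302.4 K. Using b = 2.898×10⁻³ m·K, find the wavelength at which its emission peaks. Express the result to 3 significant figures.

λ_max ≈ 9.58 μm

Wien's displacement law: λ_max = b/T = (2.898×10⁻³ m·K)/(302.4 K) = 9.583×10⁻⁶ m.
That is 9.58 μm, in the infrared range.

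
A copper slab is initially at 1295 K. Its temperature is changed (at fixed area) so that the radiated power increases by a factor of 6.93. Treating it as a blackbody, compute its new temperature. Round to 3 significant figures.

T₂ ≈ 2.10×10³ K

P ∝ T⁴, so T₂/T₁ = (P₂/P₁)^(1/4) = (6.93)^(1/4) = 1.62249.
T₂ = 1295 × 1.62249 = 2.10×10³ K.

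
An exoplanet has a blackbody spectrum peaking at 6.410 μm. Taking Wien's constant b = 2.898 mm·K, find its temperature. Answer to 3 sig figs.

Wien's law gives T = b/λ_max = (2.898×10⁻³ m·K)/(6.410×10⁻⁶ m) = 452 K.

T ≈ 452 K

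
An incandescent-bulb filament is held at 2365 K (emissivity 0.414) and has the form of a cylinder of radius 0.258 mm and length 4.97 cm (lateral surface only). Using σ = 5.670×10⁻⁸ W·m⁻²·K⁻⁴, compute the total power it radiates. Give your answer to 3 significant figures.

Lateral area A = 2πrL = 2π×2.58×10⁻⁴×0.0497 = 8.05668×10⁻⁵ m².
P = εσAT⁴ = 0.414 × 5.670×10⁻⁸ × 8.05668×10⁻⁵ × (2365)⁴ = 59.2 W.

P ≈ 59.2 W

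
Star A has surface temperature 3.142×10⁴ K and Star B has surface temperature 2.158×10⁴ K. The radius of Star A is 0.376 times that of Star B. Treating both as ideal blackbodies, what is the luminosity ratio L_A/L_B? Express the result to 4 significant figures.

L_A/L_B ≈ 0.6353

L ∝ R²T⁴, so L_A/L_B = (R_A/R_B)²(T_A/T_B)⁴ = (0.376)² × (3.142×10⁴/2.158×10⁴)⁴ = 0.141376 × 4.49385 = 0.6353.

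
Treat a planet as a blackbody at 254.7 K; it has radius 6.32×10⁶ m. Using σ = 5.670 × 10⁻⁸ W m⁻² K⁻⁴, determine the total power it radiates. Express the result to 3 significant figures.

P ≈ 1.20×10¹⁷ W

Surface area A = 4πR² = 4π(6.32×10⁶ m)² = 5.01931×10¹⁴ m².
P = σAT⁴ = 5.670×10⁻⁸ × 5.01931×10¹⁴ × (254.7)⁴ = 1.20×10¹⁷ W.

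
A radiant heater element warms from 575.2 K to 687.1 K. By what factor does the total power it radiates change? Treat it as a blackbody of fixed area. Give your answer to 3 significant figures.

P₂/P₁ ≈ 2.04

P ∝ T⁴, so P₂/P₁ = (T₂/T₁)⁴ = (687.1/575.2)⁴ = (1.19454)⁴ = 2.04.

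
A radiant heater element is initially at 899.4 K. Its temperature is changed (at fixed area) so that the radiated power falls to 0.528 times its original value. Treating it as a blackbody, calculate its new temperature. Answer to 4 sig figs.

P ∝ T⁴, so T₂/T₁ = (P₂/P₁)^(1/4) = (0.528)^(1/4) = 0.852430.
T₂ = 899.4 × 0.852430 = 766.7 K.

T₂ ≈ 766.7 K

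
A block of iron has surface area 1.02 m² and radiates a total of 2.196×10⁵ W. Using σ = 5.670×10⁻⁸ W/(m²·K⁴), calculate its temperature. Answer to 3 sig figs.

T ≈ 1.40×10³ K

Area A = 1.02 m².
P = σAT⁴ ⇒ T = (P/(σA))^(1/4) = (2.196×10⁵/(5.670×10⁻⁸×1.02))^(1/4) = 1.40×10³ K.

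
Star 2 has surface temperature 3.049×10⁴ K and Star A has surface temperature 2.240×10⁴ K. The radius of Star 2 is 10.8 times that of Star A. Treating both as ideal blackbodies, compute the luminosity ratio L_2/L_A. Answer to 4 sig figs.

L ∝ R²T⁴, so L_2/L_A = (R_2/R_A)²(T_2/T_A)⁴ = (10.8)² × (3.049×10⁴/2.240×10⁴)⁴ = 116.64 × 3.43271 = 400.4.

L_2/L_A ≈ 400.4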